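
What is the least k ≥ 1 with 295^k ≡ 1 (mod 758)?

ord(295) | φ(758) = φ(2)·φ(379) = 1·378 = 378 = 2 · 3^3 · 7.
Divisors of 378: 1, 2, 3, 6, 7, 9, 14, 18, 21, 27, 42, 54, 63, 126, 189, 378.
Evaluate successive powers at the divisors of 378:
295^1 ≡ 295
295^2 ≡ 613
295^3 ≡ 431
295^6 ≡ 51
295^7 ≡ 643
295^9 ≡ 757
295^14 ≡ 339
295^18 ≡ 1
So ord_758(295) = 18.

18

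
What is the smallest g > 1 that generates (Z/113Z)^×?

3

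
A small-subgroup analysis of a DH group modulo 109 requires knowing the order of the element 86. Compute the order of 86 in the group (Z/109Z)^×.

36

ord(86) | φ(109) = 109 − 1 = 108 = 2^2 · 3^3.
Divisors of 108: 1, 2, 3, 4, 6, 9, 12, 18, 27, 36, 54, 108.
Test each divisor d:
86^1 ≡ 86 (mod 109)
86^2 ≡ 93 (mod 109)
86^3 ≡ 41 (mod 109)
86^4 ≡ 38 (mod 109)
86^6 ≡ 46 (mod 109)
86^9 ≡ 33 (mod 109)
86^12 ≡ 45 (mod 109)
86^18 ≡ 108 (mod 109)
86^27 ≡ 76 (mod 109)
86^36 ≡ 1 (mod 109) ✓
The smallest such exponent is 36, so the order of 86 is 36.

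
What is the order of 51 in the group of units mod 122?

60

Since 51 ∈ (Z/122Z)^×, its order divides φ(122) = φ(2)·φ(61) = 1·60 = 60 = 2^2 · 3 · 5.
Divisors of 60: 1, 2, 3, 4, 5, 6, 10, 12, 15, 20, 30, 60.
Compute 51^d (mod 122) for the divisors d until we hit 1:
51^1 ≡ 51 (mod 122)
51^2 ≡ 39 (mod 122)
51^3 ≡ 37 (mod 122)
51^4 ≡ 57 (mod 122)
51^5 ≡ 101 (mod 122)
51^6 ≡ 27 (mod 122)
51^10 ≡ 75 (mod 122)
51^12 ≡ 119 (mod 122)
51^15 ≡ 11 (mod 122)
51^20 ≡ 13 (mod 122)
51^30 ≡ 121 (mod 122)
51^60 ≡ 1 (mod 122) ✓
So ord_122(51) = 60.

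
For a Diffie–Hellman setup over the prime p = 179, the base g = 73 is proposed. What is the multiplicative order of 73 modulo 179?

ord(73) | φ(179) = 179 − 1 = 178 = 2 · 89.
Divisors of 178: 1, 2, 89, 178.
Test each divisor d:
73^1 ≡ 73
73^2 ≡ 138
73^89 ≡ 178
73^178 ≡ 1
The smallest such exponent is 178, so the order of 73 is 178.

178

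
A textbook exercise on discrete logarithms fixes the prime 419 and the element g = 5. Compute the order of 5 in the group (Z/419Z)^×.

209

Since 5 ∈ (Z/419Z)^×, its order divides φ(419) = 419 − 1 = 418 = 2 · 11 · 19.
Divisors of 418: 1, 2, 11, 19, 22, 38, 209, 418.
Evaluate successive powers at the divisors of 418:
5^1 ≡ 5
5^2 ≡ 25
5^11 ≡ 379
5^19 ≡ 348
5^22 ≡ 343
5^38 ≡ 13
5^209 ≡ 1
Therefore the multiplicative order of 5 modulo 419 is 209.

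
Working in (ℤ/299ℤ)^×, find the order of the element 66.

22

By Lagrange's theorem, ord_299(66) divides φ(299) = φ(13·23) = (13−1)·(23−1) = 12·22 = 264 = 2^3 · 3 · 11.
Divisors of 264: 1, 2, 3, 4, 6, 8, 11, 12, 22, 24, 33, 44, 66, 88, 132, 264.
Compute 66^d (mod 299) for the divisors d until we hit 1:
66^1 ≡ 66 (mod 299)
66^2 ≡ 170 (mod 299)
66^3 ≡ 157 (mod 299)
66^4 ≡ 196 (mod 299)
66^6 ≡ 131 (mod 299)
66^8 ≡ 144 (mod 299)
66^11 ≡ 183 (mod 299)
66^12 ≡ 118 (mod 299)
66^22 ≡ 1 (mod 299) ✓
So ord_299(66) = 22.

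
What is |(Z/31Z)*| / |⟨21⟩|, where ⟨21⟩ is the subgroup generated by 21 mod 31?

By Lagrange's theorem, ord_31(21) divides φ(31) = 31 − 1 = 30 = 2 · 3 · 5.
Divisors of 30: 1, 2, 3, 5, 6, 10, 15, 30.
Test each divisor d:
21^1 ≡ 21
21^2 ≡ 7
21^3 ≡ 23
21^5 ≡ 6
21^6 ≡ 2
21^10 ≡ 5
21^15 ≡ 30
21^30 ≡ 1
The order of 21 is 30, so the subgroup it generates has 30 elements.
Index = |(Z/31Z)^×| / |⟨21⟩| = 30 / 30 = 1.

1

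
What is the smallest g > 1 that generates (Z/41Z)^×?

φ(41) = 41 − 1 = 40 = 2^3 · 5.
g is a primitive root iff g^(40/q) ≢ 1 (mod 41) for each prime q ∈ {2, 5}.
g = 2: 2^20 ≡ 1 — hits 1, so not a primitive root.
g = 3: 3^20 ≡ 40; 3^8 ≡ 1 — hits 1, so not a primitive root.
g = 4: 4^20 ≡ 1 — hits 1, so not a primitive root.
g = 5: 5^20 ≡ 1 — hits 1, so not a primitive root.
g = 6: 6^20 ≡ 40; 6^8 ≡ 10 — none is 1, so 6 is a primitive root.
Hence the least primitive root of 41 is 6.

6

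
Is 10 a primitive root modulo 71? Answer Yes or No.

No

φ(71) = 71 − 1 = 70 = 2 · 5 · 7.
It suffices to check that the order of 10 is not a proper divisor of 70: compute 10^(70/q) for q ∈ {2, 5, 7}.
10^35 ≡ 1 (mod 71)  [q = 2: ≡ 1 ✗]
10^14 ≡ 25 (mod 71)  [q = 5: ≢ 1 ✓]
10^10 ≡ 30 (mod 71)  [q = 7: ≢ 1 ✓]
The check at q = 2 fails, so 10 generates a proper subgroup.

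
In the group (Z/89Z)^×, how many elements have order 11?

10

φ(89) = 89 − 1 = 88 = 2^3 · 11.
In a cyclic group of order 88, there are φ(d) elements of order d for each divisor d of 88, and zero for non-divisors.
11 | 88, and φ(11) = 11 − 1 = 10.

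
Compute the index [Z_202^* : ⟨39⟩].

5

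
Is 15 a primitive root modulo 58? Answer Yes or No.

φ(58) = φ(2)·φ(29) = 1·28 = 28 = 2^2 · 7.
Test 15^(28/q) mod 58 for each prime factor q of 28:
15^14 ≡ 57 (mod 58)  [q = 2: ≢ 1 ✓]
15^4 ≡ 49 (mod 58)  [q = 7: ≢ 1 ✓]
Every test exponent gives a nontrivial residue, hence 15 generates the full group.

Yes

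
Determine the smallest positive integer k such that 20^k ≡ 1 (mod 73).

72

ord(20) | φ(73) = 73 − 1 = 72 = 2^3 · 3^2.
Divisors of 72: 1, 2, 3, 4, 6, 8, 9, 12, 18, 24, 36, 72.
Test each divisor d:
20^1 ≡ 20
20^2 ≡ 35
20^3 ≡ 43
20^4 ≡ 57
20^6 ≡ 24
20^8 ≡ 37
20^9 ≡ 10
20^12 ≡ 65
20^18 ≡ 27
20^24 ≡ 64
20^36 ≡ 72
20^72 ≡ 1
So ord_73(20) = 72.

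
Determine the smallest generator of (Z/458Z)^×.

φ(458) = φ(2)·φ(229) = 1·228 = 228 = 2^2 · 3 · 19.
g is a primitive root iff g^(228/q) ≢ 1 (mod 458) for each prime q ∈ {2, 3, 19}.
g = 2: gcd(2, 458) = 2 > 1, not a unit — skip.
g = 3: 3^114 ≡ 1 — hits 1, so not a primitive root.
g = 4: gcd(4, 458) = 2 > 1, not a unit — skip.
g = 5: 5^114 ≡ 1 — hits 1, so not a primitive root.
g = 6: gcd(6, 458) = 2 > 1, not a unit — skip.
g = 7: 7^114 ≡ 457; 7^76 ≡ 323; 7^12 ≡ 43 — none is 1, so 7 is a primitive root.
The smallest primitive root modulo 458 is 7.

7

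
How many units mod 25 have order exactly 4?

2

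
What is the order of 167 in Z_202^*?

100

ord(167) | φ(202) = φ(2)·φ(101) = 1·100 = 100 = 2^2 · 5^2.
Divisors of 100: 1, 2, 4, 5, 10, 20, 25, 50, 100.
Compute 167^d (mod 202) for the divisors d until we hit 1:
167^1 ≡ 167 (mod 202)
167^2 ≡ 13 (mod 202)
167^4 ≡ 169 (mod 202)
167^5 ≡ 145 (mod 202)
167^10 ≡ 17 (mod 202)
167^20 ≡ 87 (mod 202)
167^25 ≡ 91 (mod 202)
167^50 ≡ 201 (mod 202)
167^100 ≡ 1 (mod 202) ✓
Therefore the multiplicative order of 167 modulo 202 is 100.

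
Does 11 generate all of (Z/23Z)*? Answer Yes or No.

φ(23) = 23 − 1 = 22 = 2 · 11.
It suffices to check that the order of 11 is not a proper divisor of 22: compute 11^(22/q) for q ∈ {2, 11}.
11^11 ≡ 22 (mod 23)  [q = 2: ≢ 1 ✓]
11^2 ≡ 6 (mod 23)  [q = 11: ≢ 1 ✓]
None equal 1, so ord_23(11) = 22: 11 is a primitive root.

Yes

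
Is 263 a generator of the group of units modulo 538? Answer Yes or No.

No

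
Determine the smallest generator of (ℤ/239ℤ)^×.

φ(239) = 239 − 1 = 238 = 2 · 7 · 17.
Test candidates g = 2, 3, … against the prime factors q ∈ {2, 7, 17} of φ(239): g is a generator iff g^(238/q) ≢ 1 for every such q.
g = 2: 2^119 ≡ 1 — hits 1, so not a primitive root.
g = 3: 3^119 ≡ 1 — hits 1, so not a primitive root.
g = 4: 4^119 ≡ 1 — hits 1, so not a primitive root.
g = 5: 5^119 ≡ 1 — hits 1, so not a primitive root.
g = 6: 6^119 ≡ 1 — hits 1, so not a primitive root.
g = 7: 7^119 ≡ 238; 7^34 ≡ 24; 7^14 ≡ 211 — none is 1, so 7 is a primitive root.
The smallest primitive root modulo 239 is 7.

7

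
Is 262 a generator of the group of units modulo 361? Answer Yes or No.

φ(361) = φ(19^2) = 19·(19−1) = 342 = 2 · 3^2 · 19.
262 is a primitive root mod 361 iff 262^(φ(361)/q) ≢ 1 for every prime q | φ(361), i.e. q ∈ {2, 3, 19}.
262^171 ≡ 360 (mod 361)  [q = 2: ≢ 1 ✓]
262^114 ≡ 68 (mod 361)  [q = 3: ≢ 1 ✓]
262^18 ≡ 1 (mod 361)  [q = 19: ≡ 1 ✗]
262^18 ≡ 1 shows ord(262) | 18, strictly less than φ(361); not a primitive root.

No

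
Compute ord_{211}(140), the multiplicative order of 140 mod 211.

10

By Lagrange's theorem, ord_211(140) divides φ(211) = 211 − 1 = 210 = 2 · 3 · 5 · 7.
Divisors of 210: 1, 2, 3, 5, 6, 7, 10, 14, 15, 21, 30, 35, 42, 70, 105, 210.
Compute 140^d (mod 211) for the divisors d until we hit 1:
140^1 ≡ 140 (mod 211)
140^2 ≡ 188 (mod 211)
140^3 ≡ 156 (mod 211)
140^5 ≡ 210 (mod 211)
140^6 ≡ 71 (mod 211)
140^7 ≡ 23 (mod 211)
140^10 ≡ 1 (mod 211) ✓
The smallest such exponent is 10, so the order of 140 is 10.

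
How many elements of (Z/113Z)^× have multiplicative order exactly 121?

0

φ(113) = 113 − 1 = 112 = 2^4 · 7.
In a cyclic group of order 112, there are φ(d) elements of order d for each divisor d of 112, and zero for non-divisors.
Since 121 ∤ 112, the count is 0.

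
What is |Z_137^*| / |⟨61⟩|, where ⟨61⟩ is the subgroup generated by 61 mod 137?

2

By Lagrange's theorem, ord_137(61) divides φ(137) = 137 − 1 = 136 = 2^3 · 17.
Divisors of 136: 1, 2, 4, 8, 17, 34, 68, 136.
Evaluate successive powers at the divisors of 136:
61^1 ≡ 61 (mod 137)
61^2 ≡ 22 (mod 137)
61^4 ≡ 73 (mod 137)
61^8 ≡ 123 (mod 137)
61^17 ≡ 37 (mod 137)
61^34 ≡ 136 (mod 137)
61^68 ≡ 1 (mod 137) ✓
Thus |⟨61⟩| = ord(61) = 68.
Index = |(Z/137Z)^×| / |⟨61⟩| = 136 / 68 = 2.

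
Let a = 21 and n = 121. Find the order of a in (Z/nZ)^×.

22

ord(21) | φ(121) = φ(11^2) = 11·(11−1) = 110 = 2 · 5 · 11.
Divisors of 110: 1, 2, 5, 10, 11, 22, 55, 110.
Evaluate successive powers at the divisors of 110:
21^1 ≡ 21
21^2 ≡ 78
21^5 ≡ 109
21^10 ≡ 23
21^11 ≡ 120
21^22 ≡ 1
Therefore the multiplicative order of 21 modulo 121 is 22.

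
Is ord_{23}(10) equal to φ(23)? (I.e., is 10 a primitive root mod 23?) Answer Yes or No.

φ(23) = 23 − 1 = 22 = 2 · 11.
An element g generates (Z/23Z)^× iff g^(22/q) ≢ 1 (mod 23) for each prime q ∈ {2, 11}.
10^11 ≡ 22 (mod 23)  [q = 2: ≢ 1 ✓]
10^2 ≡ 8 (mod 23)  [q = 11: ≢ 1 ✓]
Every test exponent gives a nontrivial residue, hence 10 generates the full group.

Yes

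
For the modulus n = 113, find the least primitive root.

3

φ(113) = 113 − 1 = 112 = 2^4 · 7.
Test candidates g = 2, 3, … against the prime factors q ∈ {2, 7} of φ(113): g is a generator iff g^(112/q) ≢ 1 for every such q.
g = 2: 2^56 ≡ 1 — hits 1, so not a primitive root.
g = 3: 3^56 ≡ 112; 3^16 ≡ 49 — none is 1, so 3 is a primitive root.
The smallest primitive root modulo 113 is 3.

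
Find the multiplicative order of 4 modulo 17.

4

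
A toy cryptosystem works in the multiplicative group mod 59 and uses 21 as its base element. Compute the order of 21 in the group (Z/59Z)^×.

29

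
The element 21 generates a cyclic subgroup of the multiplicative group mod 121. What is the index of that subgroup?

By Lagrange's theorem, ord_121(21) divides φ(121) = φ(11^2) = 11·(11−1) = 110 = 2 · 5 · 11.
Divisors of 110: 1, 2, 5, 10, 11, 22, 55, 110.
Check 21^d mod 121 for each divisor in increasing order:
21^1 ≡ 21
21^2 ≡ 78
21^5 ≡ 109
21^10 ≡ 23
21^11 ≡ 120
21^22 ≡ 1
Thus |⟨21⟩| = ord(21) = 22.
The index is φ(121) / ord(21) = 110 / 22 = 5.

5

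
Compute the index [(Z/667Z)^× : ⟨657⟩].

2

The order of 657 must divide φ(667) = φ(23·29) = (23−1)·(29−1) = 22·28 = 616 = 2^3 · 7 · 11.
Divisors of 616: 1, 2, 4, 7, 8, 11, 14, 22, 28, 44, 56, 77, 88, 154, 308, 616.
Evaluate successive powers at the divisors of 616:
657^1 ≡ 657
657^2 ≡ 100
657^4 ≡ 662
657^7 ≡ 331
657^8 ≡ 25
657^11 ≡ 346
657^14 ≡ 173
657^22 ≡ 323
657^28 ≡ 581
657^44 ≡ 277
657^56 ≡ 59
657^77 ≡ 162
657^88 ≡ 24
657^154 ≡ 231
657^308 ≡ 1
The order of 657 is 308, so the subgroup it generates has 308 elements.
Index = |(Z/667Z)^×| / |⟨657⟩| = 616 / 308 = 2.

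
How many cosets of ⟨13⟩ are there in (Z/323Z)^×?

Since 13 ∈ (Z/323Z)^×, its order divides φ(323) = φ(17·19) = (17−1)·(19−1) = 16·18 = 288 = 2^5 · 3^2.
Divisors of 288: 1, 2, 3, 4, 6, 8, 9, 12, 16, 18, 24, 32, 36, 48, 72, 96, 144, 288.
Compute 13^d (mod 323) for the divisors d until we hit 1:
13^1 ≡ 13 (mod 323)
13^2 ≡ 169 (mod 323)
13^3 ≡ 259 (mod 323)
13^4 ≡ 137 (mod 323)
13^6 ≡ 220 (mod 323)
13^8 ≡ 35 (mod 323)
13^9 ≡ 132 (mod 323)
13^12 ≡ 273 (mod 323)
13^16 ≡ 256 (mod 323)
13^18 ≡ 305 (mod 323)
13^24 ≡ 239 (mod 323)
13^32 ≡ 290 (mod 323)
13^36 ≡ 1 (mod 323) ✓
The order of 13 is 36, so the subgroup it generates has 36 elements.
Index = |(Z/323Z)^×| / |⟨13⟩| = 288 / 36 = 8.

8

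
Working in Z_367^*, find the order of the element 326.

Since 326 ∈ (Z/367Z)^×, its order divides φ(367) = 367 − 1 = 366 = 2 · 3 · 61.
Divisors of 366: 1, 2, 3, 6, 61, 122, 183, 366.
Evaluate successive powers at the divisors of 366:
326^1 ≡ 326
326^2 ≡ 213
326^3 ≡ 75
326^6 ≡ 120
326^61 ≡ 284
326^122 ≡ 283
326^183 ≡ 366
326^366 ≡ 1
Hence ord(326) = 366.

366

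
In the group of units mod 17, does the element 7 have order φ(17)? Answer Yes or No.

φ(17) = 17 − 1 = 16 = 2^4.
An element g generates (Z/17Z)^× iff g^(16/q) ≢ 1 (mod 17) for each prime q ∈ {2}.
7^8 ≡ 16 (mod 17)  [q = 2: ≢ 1 ✓]
All checks pass, so 7 has order 16 and is a primitive root modulo 17.

Yes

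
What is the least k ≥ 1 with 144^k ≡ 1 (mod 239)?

By Lagrange's theorem, ord_239(144) divides φ(239) = 239 − 1 = 238 = 2 · 7 · 17.
Divisors of 238: 1, 2, 7, 14, 17, 34, 119, 238.
Compute 144^d (mod 239) for the divisors d until we hit 1:
144^1 ≡ 144
144^2 ≡ 182
144^7 ≡ 67
144^14 ≡ 187
144^17 ≡ 201
144^34 ≡ 10
144^119 ≡ 1
The smallest such exponent is 119, so the order of 144 is 119.

119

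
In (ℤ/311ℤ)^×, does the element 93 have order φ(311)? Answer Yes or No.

Yes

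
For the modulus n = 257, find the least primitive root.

3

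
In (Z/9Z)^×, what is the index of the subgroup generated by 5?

1

ord(5) | φ(9) = φ(3^2) = 3·(3−1) = 6 = 2 · 3.
Divisors of 6: 1, 2, 3, 6.
Compute 5^d (mod 9) for the divisors d until we hit 1:
5^1 ≡ 5 (mod 9)
5^2 ≡ 7 (mod 9)
5^3 ≡ 8 (mod 9)
5^6 ≡ 1 (mod 9) ✓
So ord_9(5) = 6, hence |⟨5⟩| = 6.
[(Z/9Z)^× : ⟨5⟩] = 6/6 = 1.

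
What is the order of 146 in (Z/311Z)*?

31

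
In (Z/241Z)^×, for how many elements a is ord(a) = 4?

2

φ(241) = 241 − 1 = 240 = 2^4 · 3 · 5.
(Z/241Z)^× is cyclic (|G| = 240); a cyclic group of order m has exactly φ(d) elements of each order d | m, and none otherwise.
4 = 2^2 divides 240, and φ(4) = 2.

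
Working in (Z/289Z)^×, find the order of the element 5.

ord(5) | φ(289) = φ(17^2) = 17·(17−1) = 272 = 2^4 · 17.
Divisors of 272: 1, 2, 4, 8, 16, 17, 34, 68, 136, 272.
Check 5^d mod 289 for each divisor in increasing order:
5^1 ≡ 5
5^2 ≡ 25
5^4 ≡ 47
5^8 ≡ 186
5^16 ≡ 205
5^17 ≡ 158
5^34 ≡ 110
5^68 ≡ 251
5^136 ≡ 288
5^272 ≡ 1
So ord_289(5) = 272.

272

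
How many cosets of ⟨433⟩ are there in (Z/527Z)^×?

60

By Lagrange's theorem, ord_527(433) divides φ(527) = φ(17·31) = (17−1)·(31−1) = 16·30 = 480 = 2^5 · 3 · 5.
Divisors of 480: 1, 2, 3, 4, 5, 6, 8, 10, 12, 15, 16, 20, 24, 30, 32, 40, 48, 60, 80, 96, 120, 160, 240, 480.
Compute 433^d (mod 527) for the divisors d until we hit 1:
433^1 ≡ 433 (mod 527)
433^2 ≡ 404 (mod 527)
433^3 ≡ 495 (mod 527)
433^4 ≡ 373 (mod 527)
433^5 ≡ 247 (mod 527)
433^6 ≡ 497 (mod 527)
433^8 ≡ 1 (mod 527) ✓
So ord_527(433) = 8, hence |⟨433⟩| = 8.
The index is φ(527) / ord(433) = 480 / 8 = 60.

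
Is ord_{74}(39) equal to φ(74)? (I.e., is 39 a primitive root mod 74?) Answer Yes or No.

φ(74) = φ(2)·φ(37) = 1·36 = 36 = 2^2 · 3^2.
An element g generates (Z/74Z)^× iff g^(36/q) ≢ 1 (mod 74) for each prime q ∈ {2, 3}.
39^18 ≡ 73 (mod 74)  [q = 2: ≢ 1 ✓]
39^12 ≡ 63 (mod 74)  [q = 3: ≢ 1 ✓]
None equal 1, so ord_74(39) = 36: 39 is a primitive root.

Yes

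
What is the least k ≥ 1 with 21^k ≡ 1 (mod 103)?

102

Since 21 ∈ (Z/103Z)^×, its order divides φ(103) = 103 − 1 = 102 = 2 · 3 · 17.
Divisors of 102: 1, 2, 3, 6, 17, 34, 51, 102.
Compute 21^d (mod 103) for the divisors d until we hit 1:
21^1 ≡ 21 (mod 103)
21^2 ≡ 29 (mod 103)
21^3 ≡ 94 (mod 103)
21^6 ≡ 81 (mod 103)
21^17 ≡ 57 (mod 103)
21^34 ≡ 56 (mod 103)
21^51 ≡ 102 (mod 103)
21^102 ≡ 1 (mod 103) ✓
Therefore the multiplicative order of 21 modulo 103 is 102.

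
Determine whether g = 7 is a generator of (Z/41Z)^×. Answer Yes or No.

Yes

φ(41) = 41 − 1 = 40 = 2^3 · 5.
It suffices to check that the order of 7 is not a proper divisor of 40: compute 7^(40/q) for q ∈ {2, 5}.
7^20 ≡ 40 (mod 41)  [q = 2: ≢ 1 ✓]
7^8 ≡ 37 (mod 41)  [q = 5: ≢ 1 ✓]
All checks pass, so 7 has order 40 and is a primitive root modulo 41.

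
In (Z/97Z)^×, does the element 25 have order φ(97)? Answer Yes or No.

φ(97) = 97 − 1 = 96 = 2^5 · 3.
An element g generates (Z/97Z)^× iff g^(96/q) ≢ 1 (mod 97) for each prime q ∈ {2, 3}.
25^48 ≡ 1 (mod 97)  [q = 2: ≡ 1 ✗]
25^32 ≡ 61 (mod 97)  [q = 3: ≢ 1 ✓]
Since 25^48 ≡ 1, the order of 25 divides 48 < 96, so 25 is not a primitive root.

No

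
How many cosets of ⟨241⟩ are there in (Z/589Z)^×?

6

By Lagrange's theorem, ord_589(241) divides φ(589) = φ(19·31) = (19−1)·(31−1) = 18·30 = 540 = 2^2 · 3^3 · 5.
Divisors of 540: 1, 2, 3, 4, 5, 6, 9, 10, 12, 15, 18, 20, 27, 30, 36, 45, 54, 60, 90, 108, 135, 180, 270, 540.
Compute 241^d (mod 589) for the divisors d until we hit 1:
241^1 ≡ 241 (mod 589)
241^2 ≡ 359 (mod 589)
241^3 ≡ 525 (mod 589)
241^4 ≡ 479 (mod 589)
241^5 ≡ 584 (mod 589)
241^6 ≡ 562 (mod 589)
241^9 ≡ 550 (mod 589)
241^10 ≡ 25 (mod 589)
241^12 ≡ 140 (mod 589)
241^15 ≡ 464 (mod 589)
241^18 ≡ 343 (mod 589)
241^20 ≡ 36 (mod 589)
241^27 ≡ 170 (mod 589)
241^30 ≡ 311 (mod 589)
241^36 ≡ 438 (mod 589)
241^45 ≡ 588 (mod 589)
241^54 ≡ 39 (mod 589)
241^60 ≡ 125 (mod 589)
241^90 ≡ 1 (mod 589) ✓
Thus |⟨241⟩| = ord(241) = 90.
[(Z/589Z)^× : ⟨241⟩] = 540/90 = 6.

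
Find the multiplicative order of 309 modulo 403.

6

Since 309 ∈ (Z/403Z)^×, its order divides φ(403) = φ(13·31) = (13−1)·(31−1) = 12·30 = 360 = 2^3 · 3^2 · 5.
Divisors of 360: 1, 2, 3, 4, 5, 6, 8, 9, 10, 12, 15, 18, 20, 24, 30, 36, 40, 45, 60, 72, 90, 120, 180, 360.
Evaluate successive powers at the divisors of 360:
309^1 ≡ 309 (mod 403)
309^2 ≡ 373 (mod 403)
309^3 ≡ 402 (mod 403)
309^4 ≡ 94 (mod 403)
309^5 ≡ 30 (mod 403)
309^6 ≡ 1 (mod 403) ✓
So ord_403(309) = 6.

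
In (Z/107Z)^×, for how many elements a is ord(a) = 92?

φ(107) = 107 − 1 = 106 = 2 · 53.
(Z/107Z)^× is cyclic (|G| = 106); a cyclic group of order m has exactly φ(d) elements of each order d | m, and none otherwise.
Here 106 is not a multiple of 92, so there are no elements of order 92.

0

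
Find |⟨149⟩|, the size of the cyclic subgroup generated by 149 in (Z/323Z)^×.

36

The order of 149 must divide φ(323) = φ(17·19) = (17−1)·(19−1) = 16·18 = 288 = 2^5 · 3^2.
Divisors of 288: 1, 2, 3, 4, 6, 8, 9, 12, 16, 18, 24, 32, 36, 48, 72, 96, 144, 288.
Evaluate successive powers at the divisors of 288:
149^1 ≡ 149
149^2 ≡ 237
149^3 ≡ 106
149^4 ≡ 290
149^6 ≡ 254
149^8 ≡ 120
149^9 ≡ 115
149^12 ≡ 239
149^16 ≡ 188
149^18 ≡ 305
149^24 ≡ 273
149^32 ≡ 137
149^36 ≡ 1
Therefore the multiplicative order of 149 modulo 323 is 36.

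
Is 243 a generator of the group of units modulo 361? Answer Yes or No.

Yes

φ(361) = φ(19^2) = 19·(19−1) = 342 = 2 · 3^2 · 19.
An element g generates (Z/361Z)^× iff g^(342/q) ≢ 1 (mod 361) for each prime q ∈ {2, 3, 19}.
243^171 ≡ 360 (mod 361)  [q = 2: ≢ 1 ✓]
243^114 ≡ 68 (mod 361)  [q = 3: ≢ 1 ✓]
243^18 ≡ 267 (mod 361)  [q = 19: ≢ 1 ✓]
None equal 1, so ord_361(243) = 342: 243 is a primitive root.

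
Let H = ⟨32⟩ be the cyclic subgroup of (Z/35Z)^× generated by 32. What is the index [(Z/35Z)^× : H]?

2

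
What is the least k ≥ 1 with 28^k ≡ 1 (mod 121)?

110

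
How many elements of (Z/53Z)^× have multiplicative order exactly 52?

φ(53) = 53 − 1 = 52 = 2^2 · 13.
(Z/53Z)^× is cyclic (|G| = 52); a cyclic group of order m has exactly φ(d) elements of each order d | m, and none otherwise.
52 = 2^2 · 13 divides 52, and φ(52) = 24.

24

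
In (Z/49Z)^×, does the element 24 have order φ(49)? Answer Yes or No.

Yes

φ(49) = φ(7^2) = 7·(7−1) = 42 = 2 · 3 · 7.
Test 24^(42/q) mod 49 for each prime factor q of 42:
24^21 ≡ 48 (mod 49)  [q = 2: ≢ 1 ✓]
24^14 ≡ 30 (mod 49)  [q = 3: ≢ 1 ✓]
24^6 ≡ 36 (mod 49)  [q = 7: ≢ 1 ✓]
All checks pass, so 24 has order 42 and is a primitive root modulo 49.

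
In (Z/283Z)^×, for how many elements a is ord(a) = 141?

92

φ(283) = 283 − 1 = 282 = 2 · 3 · 47.
(Z/283Z)^× is cyclic (|G| = 282); a cyclic group of order m has exactly φ(d) elements of each order d | m, and none otherwise.
141 = 3 · 47 divides 282, and φ(141) = 92.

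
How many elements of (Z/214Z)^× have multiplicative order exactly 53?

φ(214) = φ(2)·φ(107) = 1·106 = 106 = 2 · 53.
Since (Z/214Z)^× is cyclic of order 106, the number of elements of order d is φ(d) when d | 106 and 0 otherwise.
53 | 106, and φ(53) = 53 − 1 = 52.

52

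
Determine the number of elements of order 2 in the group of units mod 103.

1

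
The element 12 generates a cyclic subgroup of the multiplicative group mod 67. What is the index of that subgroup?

The order of 12 must divide φ(67) = 67 − 1 = 66 = 2 · 3 · 11.
Divisors of 66: 1, 2, 3, 6, 11, 22, 33, 66.
Test each divisor d:
12^1 ≡ 12 (mod 67)
12^2 ≡ 10 (mod 67)
12^3 ≡ 53 (mod 67)
12^6 ≡ 62 (mod 67)
12^11 ≡ 30 (mod 67)
12^22 ≡ 29 (mod 67)
12^33 ≡ 66 (mod 67)
12^66 ≡ 1 (mod 67) ✓
Thus |⟨12⟩| = ord(12) = 66.
Index = |(Z/67Z)^×| / |⟨12⟩| = 66 / 66 = 1.

1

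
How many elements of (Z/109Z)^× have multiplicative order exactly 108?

36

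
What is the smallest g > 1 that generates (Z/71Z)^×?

φ(71) = 71 − 1 = 70 = 2 · 5 · 7.
g is a primitive root iff g^(70/q) ≢ 1 (mod 71) for each prime q ∈ {2, 5, 7}.
g = 2: 2^35 ≡ 1 — hits 1, so not a primitive root.
g = 3: 3^35 ≡ 1 — hits 1, so not a primitive root.
g = 4: 4^35 ≡ 1 — hits 1, so not a primitive root.
g = 5: 5^35 ≡ 1 — hits 1, so not a primitive root.
g = 6: 6^35 ≡ 1 — hits 1, so not a primitive root.
g = 7: 7^35 ≡ 70; 7^14 ≡ 54; 7^10 ≡ 45 — none is 1, so 7 is a primitive root.
So 7 is the smallest generator of (Z/71Z)^×.

7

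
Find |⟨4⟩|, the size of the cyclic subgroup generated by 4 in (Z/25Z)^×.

Since 4 ∈ (Z/25Z)^×, its order divides φ(25) = φ(5^2) = 5·(5−1) = 20 = 2^2 · 5.
Divisors of 20: 1, 2, 4, 5, 10, 20.
Check 4^d mod 25 for each divisor in increasing order:
4^1 ≡ 4
4^2 ≡ 16
4^4 ≡ 6
4^5 ≡ 24
4^10 ≡ 1
The smallest such exponent is 10, so the order of 4 is 10.

10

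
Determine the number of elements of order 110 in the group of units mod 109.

0

φ(109) = 109 − 1 = 108 = 2^2 · 3^3.
In a cyclic group of order 108, there are φ(d) elements of order d for each divisor d of 108, and zero for non-divisors.
110 does not divide 108, so no element of (Z/109Z)^× has order 110.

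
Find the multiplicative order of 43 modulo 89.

The order of 43 must divide φ(89) = 89 − 1 = 88 = 2^3 · 11.
Divisors of 88: 1, 2, 4, 8, 11, 22, 44, 88.
Test each divisor d:
43^1 ≡ 43 (mod 89)
43^2 ≡ 69 (mod 89)
43^4 ≡ 44 (mod 89)
43^8 ≡ 67 (mod 89)
43^11 ≡ 52 (mod 89)
43^22 ≡ 34 (mod 89)
43^44 ≡ 88 (mod 89)
43^88 ≡ 1 (mod 89) ✓
Therefore the multiplicative order of 43 modulo 89 is 88.

88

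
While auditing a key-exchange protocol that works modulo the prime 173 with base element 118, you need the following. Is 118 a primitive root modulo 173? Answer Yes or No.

No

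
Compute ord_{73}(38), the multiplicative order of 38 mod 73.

36

By Lagrange's theorem, ord_73(38) divides φ(73) = 73 − 1 = 72 = 2^3 · 3^2.
Divisors of 72: 1, 2, 3, 4, 6, 8, 9, 12, 18, 24, 36, 72.
Compute 38^d (mod 73) for the divisors d until we hit 1:
38^1 ≡ 38
38^2 ≡ 57
38^3 ≡ 49
38^4 ≡ 37
38^6 ≡ 65
38^8 ≡ 55
38^9 ≡ 46
38^12 ≡ 64
38^18 ≡ 72
38^24 ≡ 8
38^36 ≡ 1
Therefore the multiplicative order of 38 modulo 73 is 36.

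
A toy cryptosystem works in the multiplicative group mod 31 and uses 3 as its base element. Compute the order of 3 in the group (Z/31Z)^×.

30

By Lagrange's theorem, ord_31(3) divides φ(31) = 31 − 1 = 30 = 2 · 3 · 5.
Divisors of 30: 1, 2, 3, 5, 6, 10, 15, 30.
Evaluate successive powers at the divisors of 30:
3^1 ≡ 3 (mod 31)
3^2 ≡ 9 (mod 31)
3^3 ≡ 27 (mod 31)
3^5 ≡ 26 (mod 31)
3^6 ≡ 16 (mod 31)
3^10 ≡ 25 (mod 31)
3^15 ≡ 30 (mod 31)
3^30 ≡ 1 (mod 31) ✓
So ord_31(3) = 30.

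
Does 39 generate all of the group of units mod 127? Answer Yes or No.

Yes

φ(127) = 127 − 1 = 126 = 2 · 3^2 · 7.
39 is a primitive root mod 127 iff 39^(φ(127)/q) ≢ 1 for every prime q | φ(127), i.e. q ∈ {2, 3, 7}.
39^63 ≡ 126 (mod 127)  [q = 2: ≢ 1 ✓]
39^42 ≡ 19 (mod 127)  [q = 3: ≢ 1 ✓]
39^18 ≡ 2 (mod 127)  [q = 7: ≢ 1 ✓]
None equal 1, so ord_127(39) = 126: 39 is a primitive root.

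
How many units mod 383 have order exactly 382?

190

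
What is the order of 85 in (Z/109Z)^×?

Since 85 ∈ (Z/109Z)^×, its order divides φ(109) = 109 − 1 = 108 = 2^2 · 3^3.
Divisors of 108: 1, 2, 3, 4, 6, 9, 12, 18, 27, 36, 54, 108.
Compute 85^d (mod 109) for the divisors d until we hit 1:
85^1 ≡ 85 (mod 109)
85^2 ≡ 31 (mod 109)
85^3 ≡ 19 (mod 109)
85^4 ≡ 89 (mod 109)
85^6 ≡ 34 (mod 109)
85^9 ≡ 101 (mod 109)
85^12 ≡ 66 (mod 109)
85^18 ≡ 64 (mod 109)
85^27 ≡ 33 (mod 109)
85^36 ≡ 63 (mod 109)
85^54 ≡ 108 (mod 109)
85^108 ≡ 1 (mod 109) ✓
The smallest such exponent is 108, so the order of 85 is 108.

108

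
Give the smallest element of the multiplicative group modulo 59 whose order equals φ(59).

2

φ(59) = 59 − 1 = 58 = 2 · 29.
Test candidates g = 2, 3, … against the prime factors q ∈ {2, 29} of φ(59): g is a generator iff g^(58/q) ≢ 1 for every such q.
g = 2: 2^29 ≡ 58; 2^2 ≡ 4 — none is 1, so 2 is a primitive root.
So 2 is the smallest generator of (Z/59Z)^×.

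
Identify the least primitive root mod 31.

φ(31) = 31 − 1 = 30 = 2 · 3 · 5.
g is a primitive root iff g^(30/q) ≢ 1 (mod 31) for each prime q ∈ {2, 3, 5}.
g = 2: 2^15 ≡ 1 — hits 1, so not a primitive root.
g = 3: 3^15 ≡ 30; 3^10 ≡ 25; 3^6 ≡ 16 — none is 1, so 3 is a primitive root.
Hence the least primitive root of 31 is 3.

3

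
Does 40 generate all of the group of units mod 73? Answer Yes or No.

φ(73) = 73 − 1 = 72 = 2^3 · 3^2.
40 is a primitive root mod 73 iff 40^(φ(73)/q) ≢ 1 for every prime q | φ(73), i.e. q ∈ {2, 3}.
40^36 ≡ 72 (mod 73)  [q = 2: ≢ 1 ✓]
40^24 ≡ 8 (mod 73)  [q = 3: ≢ 1 ✓]
All checks pass, so 40 has order 72 and is a primitive root modulo 73.

Yes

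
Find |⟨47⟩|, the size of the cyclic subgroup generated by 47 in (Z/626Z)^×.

312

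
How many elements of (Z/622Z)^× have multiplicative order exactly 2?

1

φ(622) = φ(2)·φ(311) = 1·310 = 310 = 2 · 5 · 31.
(Z/622Z)^× is cyclic (|G| = 310); a cyclic group of order m has exactly φ(d) elements of each order d | m, and none otherwise.
2 | 310, and φ(2) = 2 − 1 = 1.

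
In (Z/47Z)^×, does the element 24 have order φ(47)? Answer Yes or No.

φ(47) = 47 − 1 = 46 = 2 · 23.
An element g generates (Z/47Z)^× iff g^(46/q) ≢ 1 (mod 47) for each prime q ∈ {2, 23}.
24^23 ≡ 1 (mod 47)  [q = 2: ≡ 1 ✗]
24^2 ≡ 12 (mod 47)  [q = 23: ≢ 1 ✓]
Since 24^23 ≡ 1, the order of 24 divides 23 < 46, so 24 is not a primitive root.

No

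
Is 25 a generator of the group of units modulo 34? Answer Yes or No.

No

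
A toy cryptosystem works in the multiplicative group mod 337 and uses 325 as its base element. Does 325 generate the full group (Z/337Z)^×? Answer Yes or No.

No

φ(337) = 337 − 1 = 336 = 2^4 · 3 · 7.
An element g generates (Z/337Z)^× iff g^(336/q) ≢ 1 (mod 337) for each prime q ∈ {2, 3, 7}.
325^168 ≡ 1 (mod 337)  [q = 2: ≡ 1 ✗]
325^112 ≡ 128 (mod 337)  [q = 3: ≢ 1 ✓]
325^48 ≡ 8 (mod 337)  [q = 7: ≢ 1 ✓]
Since 325^168 ≡ 1, the order of 325 divides 168 < 336, so 325 is not a primitive root.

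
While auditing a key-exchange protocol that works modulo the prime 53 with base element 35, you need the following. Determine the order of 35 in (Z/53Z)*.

52

The order of 35 must divide φ(53) = 53 − 1 = 52 = 2^2 · 13.
Divisors of 52: 1, 2, 4, 13, 26, 52.
Check 35^d mod 53 for each divisor in increasing order:
35^1 ≡ 35 (mod 53)
35^2 ≡ 6 (mod 53)
35^4 ≡ 36 (mod 53)
35^13 ≡ 30 (mod 53)
35^26 ≡ 52 (mod 53)
35^52 ≡ 1 (mod 53) ✓
So ord_53(35) = 52.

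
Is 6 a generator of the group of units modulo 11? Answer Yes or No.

Yes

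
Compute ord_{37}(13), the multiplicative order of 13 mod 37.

ord(13) | φ(37) = 37 − 1 = 36 = 2^2 · 3^2.
Divisors of 36: 1, 2, 3, 4, 6, 9, 12, 18, 36.
Check 13^d mod 37 for each divisor in increasing order:
13^1 ≡ 13
13^2 ≡ 21
13^3 ≡ 14
13^4 ≡ 34
13^6 ≡ 11
13^9 ≡ 6
13^12 ≡ 10
13^18 ≡ 36
13^36 ≡ 1
Therefore the multiplicative order of 13 modulo 37 is 36.

36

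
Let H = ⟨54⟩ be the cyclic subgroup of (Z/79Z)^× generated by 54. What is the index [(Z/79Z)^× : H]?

1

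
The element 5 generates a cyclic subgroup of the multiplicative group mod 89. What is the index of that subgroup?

2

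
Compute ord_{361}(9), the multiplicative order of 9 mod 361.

By Lagrange's theorem, ord_361(9) divides φ(361) = φ(19^2) = 19·(19−1) = 342 = 2 · 3^2 · 19.
Divisors of 342: 1, 2, 3, 6, 9, 18, 19, 38, 57, 114, 171, 342.
Compute 9^d (mod 361) for the divisors d until we hit 1:
9^1 ≡ 9 (mod 361)
9^2 ≡ 81 (mod 361)
9^3 ≡ 7 (mod 361)
9^6 ≡ 49 (mod 361)
9^9 ≡ 343 (mod 361)
9^18 ≡ 324 (mod 361)
9^19 ≡ 28 (mod 361)
9^38 ≡ 62 (mod 361)
9^57 ≡ 292 (mod 361)
9^114 ≡ 68 (mod 361)
9^171 ≡ 1 (mod 361) ✓
Therefore the multiplicative order of 9 modulo 361 is 171.

171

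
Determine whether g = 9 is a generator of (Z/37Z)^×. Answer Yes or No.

No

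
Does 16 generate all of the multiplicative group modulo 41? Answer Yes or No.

φ(41) = 41 − 1 = 40 = 2^3 · 5.
Test 16^(40/q) mod 41 for each prime factor q of 40:
16^20 ≡ 1 (mod 41)  [q = 2: ≡ 1 ✗]
16^8 ≡ 37 (mod 41)  [q = 5: ≢ 1 ✓]
16^20 ≡ 1 shows ord(16) | 20, strictly less than φ(41); not a primitive root.

No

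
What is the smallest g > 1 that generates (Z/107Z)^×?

φ(107) = 107 − 1 = 106 = 2 · 53.
g is a primitive root iff g^(106/q) ≢ 1 (mod 107) for each prime q ∈ {2, 53}.
g = 2: 2^53 ≡ 106; 2^2 ≡ 4 — none is 1, so 2 is a primitive root.
The smallest primitive root modulo 107 is 2.

2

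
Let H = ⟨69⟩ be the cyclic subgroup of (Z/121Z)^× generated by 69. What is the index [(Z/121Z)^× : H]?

2

ord(69) | φ(121) = φ(11^2) = 11·(11−1) = 110 = 2 · 5 · 11.
Divisors of 110: 1, 2, 5, 10, 11, 22, 55, 110.
Test each divisor d:
69^1 ≡ 69 (mod 121)
69^2 ≡ 42 (mod 121)
69^5 ≡ 111 (mod 121)
69^10 ≡ 100 (mod 121)
69^11 ≡ 3 (mod 121)
69^22 ≡ 9 (mod 121)
69^55 ≡ 1 (mod 121) ✓
Thus |⟨69⟩| = ord(69) = 55.
Index = |(Z/121Z)^×| / |⟨69⟩| = 110 / 55 = 2.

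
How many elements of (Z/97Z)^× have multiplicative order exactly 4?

2

φ(97) = 97 − 1 = 96 = 2^5 · 3.
(Z/97Z)^× is cyclic (|G| = 96); a cyclic group of order m has exactly φ(d) elements of each order d | m, and none otherwise.
4 = 2^2 divides 96, and φ(4) = 2.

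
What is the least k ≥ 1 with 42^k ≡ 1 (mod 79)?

39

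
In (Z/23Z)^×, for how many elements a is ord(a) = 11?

φ(23) = 23 − 1 = 22 = 2 · 11.
Since (Z/23Z)^× is cyclic of order 22, the number of elements of order d is φ(d) when d | 22 and 0 otherwise.
11 | 22, and φ(11) = 11 − 1 = 10.

10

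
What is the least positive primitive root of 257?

φ(257) = 257 − 1 = 256 = 2^8.
Test candidates g = 2, 3, … against the prime factors q ∈ {2} of φ(257): g is a generator iff g^(256/q) ≢ 1 for every such q.
g = 2: 2^128 ≡ 1 — hits 1, so not a primitive root.
g = 3: 3^128 ≡ 256 — none is 1, so 3 is a primitive root.
Hence the least primitive root of 257 is 3.

3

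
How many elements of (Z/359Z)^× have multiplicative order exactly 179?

178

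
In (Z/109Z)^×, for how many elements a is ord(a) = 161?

φ(109) = 109 − 1 = 108 = 2^2 · 3^3.
(Z/109Z)^× is cyclic (|G| = 108); a cyclic group of order m has exactly φ(d) elements of each order d | m, and none otherwise.
Since 161 ∤ 108, the count is 0.

0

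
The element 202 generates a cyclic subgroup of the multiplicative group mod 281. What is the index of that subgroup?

By Lagrange's theorem, ord_281(202) divides φ(281) = 281 − 1 = 280 = 2^3 · 5 · 7.
Divisors of 280: 1, 2, 4, 5, 7, 8, 10, 14, 20, 28, 35, 40, 56, 70, 140, 280.
Check 202^d mod 281 for each divisor in increasing order:
202^1 ≡ 202 (mod 281)
202^2 ≡ 59 (mod 281)
202^4 ≡ 109 (mod 281)
202^5 ≡ 100 (mod 281)
202^7 ≡ 280 (mod 281)
202^8 ≡ 79 (mod 281)
202^10 ≡ 165 (mod 281)
202^14 ≡ 1 (mod 281) ✓
Thus |⟨202⟩| = ord(202) = 14.
Index = |(Z/281Z)^×| / |⟨202⟩| = 280 / 14 = 20.

20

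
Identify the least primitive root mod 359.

7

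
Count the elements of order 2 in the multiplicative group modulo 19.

φ(19) = 19 − 1 = 18 = 2 · 3^2.
(Z/19Z)^× is cyclic (|G| = 18); a cyclic group of order m has exactly φ(d) elements of each order d | m, and none otherwise.
2 | 18, and φ(2) = 2 − 1 = 1.

1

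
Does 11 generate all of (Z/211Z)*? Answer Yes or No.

φ(211) = 211 − 1 = 210 = 2 · 3 · 5 · 7.
11 is a primitive root mod 211 iff 11^(φ(211)/q) ≢ 1 for every prime q | φ(211), i.e. q ∈ {2, 3, 5, 7}.
11^105 ≡ 1 (mod 211)  [q = 2: ≡ 1 ✗]
11^70 ≡ 1 (mod 211)  [q = 3: ≡ 1 ✗]
11^42 ≡ 55 (mod 211)  [q = 5: ≢ 1 ✓]
11^30 ≡ 171 (mod 211)  [q = 7: ≢ 1 ✓]
The check at q = 2 fails, so 11 generates a proper subgroup.

No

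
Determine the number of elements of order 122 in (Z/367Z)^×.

60

φ(367) = 367 − 1 = 366 = 2 · 3 · 61.
Since (Z/367Z)^× is cyclic of order 366, the number of elements of order d is φ(d) when d | 366 and 0 otherwise.
122 = 2 · 61 divides 366, and φ(122) = 60.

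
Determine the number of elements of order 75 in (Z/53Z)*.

φ(53) = 53 − 1 = 52 = 2^2 · 13.
(Z/53Z)^× is cyclic (|G| = 52); a cyclic group of order m has exactly φ(d) elements of each order d | m, and none otherwise.
Since 75 ∤ 52, the count is 0.

0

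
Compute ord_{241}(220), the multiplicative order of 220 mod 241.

The order of 220 must divide φ(241) = 241 − 1 = 240 = 2^4 · 3 · 5.
Divisors of 240: 1, 2, 3, 4, 5, 6, 8, 10, 12, 15, 16, 20, 24, 30, 40, 48, 60, 80, 120, 240.
Check 220^d mod 241 for each divisor in increasing order:
220^1 ≡ 220 (mod 241)
220^2 ≡ 200 (mod 241)
220^3 ≡ 138 (mod 241)
220^4 ≡ 235 (mod 241)
220^5 ≡ 126 (mod 241)
220^6 ≡ 5 (mod 241)
220^8 ≡ 36 (mod 241)
220^10 ≡ 211 (mod 241)
220^12 ≡ 25 (mod 241)
220^15 ≡ 76 (mod 241)
220^16 ≡ 91 (mod 241)
220^20 ≡ 177 (mod 241)
220^24 ≡ 143 (mod 241)
220^30 ≡ 233 (mod 241)
220^40 ≡ 240 (mod 241)
220^48 ≡ 205 (mod 241)
220^60 ≡ 64 (mod 241)
220^80 ≡ 1 (mod 241) ✓
Therefore the multiplicative order of 220 modulo 241 is 80.

80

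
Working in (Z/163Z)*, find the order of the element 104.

3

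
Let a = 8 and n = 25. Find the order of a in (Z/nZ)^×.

The order of 8 must divide φ(25) = φ(5^2) = 5·(5−1) = 20 = 2^2 · 5.
Divisors of 20: 1, 2, 4, 5, 10, 20.
Test each divisor d:
8^1 ≡ 8
8^2 ≡ 14
8^4 ≡ 21
8^5 ≡ 18
8^10 ≡ 24
8^20 ≡ 1
Therefore the multiplicative order of 8 modulo 25 is 20.

20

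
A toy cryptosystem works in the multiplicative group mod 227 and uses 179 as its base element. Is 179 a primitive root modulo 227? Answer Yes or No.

φ(227) = 227 − 1 = 226 = 2 · 113.
Test 179^(226/q) mod 227 for each prime factor q of 226:
179^113 ≡ 226 (mod 227)  [q = 2: ≢ 1 ✓]
179^2 ≡ 34 (mod 227)  [q = 113: ≢ 1 ✓]
Every test exponent gives a nontrivial residue, hence 179 generates the full group.

Yes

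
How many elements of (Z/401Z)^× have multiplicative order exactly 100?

φ(401) = 401 − 1 = 400 = 2^4 · 5^2.
Since (Z/401Z)^× is cyclic of order 400, the number of elements of order d is φ(d) when d | 400 and 0 otherwise.
100 = 2^2 · 5^2 divides 400, and φ(100) = 40.

40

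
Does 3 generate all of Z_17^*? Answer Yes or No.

Yes

φ(17) = 17 − 1 = 16 = 2^4.
3 is a primitive root mod 17 iff 3^(φ(17)/q) ≢ 1 for every prime q | φ(17), i.e. q ∈ {2}.
3^8 ≡ 16 (mod 17)  [q = 2: ≢ 1 ✓]
Every test exponent gives a nontrivial residue, hence 3 generates the full group.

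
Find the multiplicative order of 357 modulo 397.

ord(357) | φ(397) = 397 − 1 = 396 = 2^2 · 3^2 · 11.
Divisors of 396: 1, 2, 3, 4, 6, 9, 11, 12, 18, 22, 33, 36, 44, 66, 99, 132, 198, 396.
Compute 357^d (mod 397) for the divisors d until we hit 1:
357^1 ≡ 357
357^2 ≡ 12
357^3 ≡ 314
357^4 ≡ 144
357^6 ≡ 140
357^9 ≡ 290
357^11 ≡ 304
357^12 ≡ 147
357^18 ≡ 333
357^22 ≡ 312
357^33 ≡ 362
357^36 ≡ 126
357^44 ≡ 79
357^66 ≡ 34
357^99 ≡ 1
So ord_397(357) = 99.

99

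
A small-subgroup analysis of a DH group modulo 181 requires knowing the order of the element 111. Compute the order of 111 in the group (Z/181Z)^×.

90

ord(111) | φ(181) = 181 − 1 = 180 = 2^2 · 3^2 · 5.
Divisors of 180: 1, 2, 3, 4, 5, 6, 9, 10, 12, 15, 18, 20, 30, 36, 45, 60, 90, 180.
Check 111^d mod 181 for each divisor in increasing order:
111^1 ≡ 111
111^2 ≡ 13
111^3 ≡ 176
111^4 ≡ 169
111^5 ≡ 116
111^6 ≡ 25
111^9 ≡ 56
111^10 ≡ 62
111^12 ≡ 82
111^15 ≡ 133
111^18 ≡ 59
111^20 ≡ 43
111^30 ≡ 132
111^36 ≡ 42
111^45 ≡ 180
111^60 ≡ 48
111^90 ≡ 1
So ord_181(111) = 90.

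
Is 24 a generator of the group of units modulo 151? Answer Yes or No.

φ(151) = 151 − 1 = 150 = 2 · 3 · 5^2.
Test 24^(150/q) mod 151 for each prime factor q of 150:
24^75 ≡ 150 (mod 151)  [q = 2: ≢ 1 ✓]
24^50 ≡ 1 (mod 151)  [q = 3: ≡ 1 ✗]
24^30 ≡ 59 (mod 151)  [q = 5: ≢ 1 ✓]
The check at q = 3 fails, so 24 generates a proper subgroup.

No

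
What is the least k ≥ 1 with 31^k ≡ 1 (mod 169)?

52

The order of 31 must divide φ(169) = φ(13^2) = 13·(13−1) = 156 = 2^2 · 3 · 13.
Divisors of 156: 1, 2, 3, 4, 6, 12, 13, 26, 39, 52, 78, 156.
Evaluate successive powers at the divisors of 156:
31^1 ≡ 31
31^2 ≡ 116
31^3 ≡ 47
31^4 ≡ 105
31^6 ≡ 12
31^12 ≡ 144
31^13 ≡ 70
31^26 ≡ 168
31^39 ≡ 99
31^52 ≡ 1
The smallest such exponent is 52, so the order of 31 is 52.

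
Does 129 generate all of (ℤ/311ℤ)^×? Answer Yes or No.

Yes

φ(311) = 311 − 1 = 310 = 2 · 5 · 31.
An element g generates (Z/311Z)^× iff g^(310/q) ≢ 1 (mod 311) for each prime q ∈ {2, 5, 31}.
129^155 ≡ 310 (mod 311)  [q = 2: ≢ 1 ✓]
129^62 ≡ 52 (mod 311)  [q = 5: ≢ 1 ✓]
129^10 ≡ 224 (mod 311)  [q = 31: ≢ 1 ✓]
All checks pass, so 129 has order 310 and is a primitive root modulo 311.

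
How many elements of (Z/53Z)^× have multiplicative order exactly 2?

φ(53) = 53 − 1 = 52 = 2^2 · 13.
In a cyclic group of order 52, there are φ(d) elements of order d for each divisor d of 52, and zero for non-divisors.
2 | 52, and φ(2) = 2 − 1 = 1.

1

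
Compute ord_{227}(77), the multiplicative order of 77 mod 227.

113

Since 77 ∈ (Z/227Z)^×, its order divides φ(227) = 227 − 1 = 226 = 2 · 113.
Divisors of 226: 1, 2, 113, 226.
Test each divisor d:
77^1 ≡ 77 (mod 227)
77^2 ≡ 27 (mod 227)
77^113 ≡ 1 (mod 227) ✓
So ord_227(77) = 113.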